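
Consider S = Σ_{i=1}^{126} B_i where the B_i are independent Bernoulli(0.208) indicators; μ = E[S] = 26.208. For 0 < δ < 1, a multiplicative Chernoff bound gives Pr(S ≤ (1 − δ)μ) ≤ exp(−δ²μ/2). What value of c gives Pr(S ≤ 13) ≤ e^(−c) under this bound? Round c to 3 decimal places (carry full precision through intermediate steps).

3.328

Write 13 = (1 − δ)μ, so δ = 1 − 13/26.208 = 0.5039683…
Then the exponent is δ²μ/2 = (μ − 13)²/(2μ) = 3.328206.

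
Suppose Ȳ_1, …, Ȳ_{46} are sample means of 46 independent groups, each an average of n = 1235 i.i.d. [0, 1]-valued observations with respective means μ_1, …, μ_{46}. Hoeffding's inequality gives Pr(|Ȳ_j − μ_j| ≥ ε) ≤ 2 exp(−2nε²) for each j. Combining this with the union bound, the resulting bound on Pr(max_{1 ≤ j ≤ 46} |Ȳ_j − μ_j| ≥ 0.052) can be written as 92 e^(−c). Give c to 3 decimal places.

6.679

Union bound over the 46 events: Pr(max_{1 ≤ j ≤ 46} |Ȳ_j − μ_j| ≥ 0.052) ≤ 46·2·exp(−2nε²) = 92 exp(−2·1235·0.052²).
So c = 2·1235·0.052² = 6.6789.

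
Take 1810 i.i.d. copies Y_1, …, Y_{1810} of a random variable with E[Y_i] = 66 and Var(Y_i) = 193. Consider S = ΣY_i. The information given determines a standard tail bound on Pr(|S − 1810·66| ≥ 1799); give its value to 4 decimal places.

0.1079

With mean and variance of each term known, Chebyshev's inequality bounds the deviation of the sum (or sample mean).
Var(S) = n·Var(Y_i) = 1810·193 = 349330.
Chebyshev: Pr(|S − 1810·66| ≥ 1799) ≤ Var(S)/1799² = 349330/3236401 = 0.1079.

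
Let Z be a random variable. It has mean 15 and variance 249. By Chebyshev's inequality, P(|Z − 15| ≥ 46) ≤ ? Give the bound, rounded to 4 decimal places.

Chebyshev: P(|Z − μ| ≥ t) ≤ Var(Z)/t².
Bound = 249 / 2116 = 0.1177.

0.1177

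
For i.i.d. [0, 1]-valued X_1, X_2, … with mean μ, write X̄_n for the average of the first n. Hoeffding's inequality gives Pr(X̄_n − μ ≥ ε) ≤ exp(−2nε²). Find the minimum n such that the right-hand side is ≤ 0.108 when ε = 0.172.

38

Require exp(−2nε²) ≤ 0.108, i.e. 2nε² ≥ ln(1/0.108) = 2.225624.
So n ≥ 2.225624 / (2·0.172²) = 37.615.
The smallest integer n is 38.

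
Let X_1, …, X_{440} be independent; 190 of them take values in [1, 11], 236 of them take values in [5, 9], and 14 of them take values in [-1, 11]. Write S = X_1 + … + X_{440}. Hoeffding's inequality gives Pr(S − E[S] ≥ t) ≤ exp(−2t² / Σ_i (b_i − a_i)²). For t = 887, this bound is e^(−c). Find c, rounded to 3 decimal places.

Σ(b_i − a_i)² = 190·10² + 236·4² + 14·12² = 24792.
c = 2t² / 24792 = 2·887² / 24792 = 63.4696.

63.470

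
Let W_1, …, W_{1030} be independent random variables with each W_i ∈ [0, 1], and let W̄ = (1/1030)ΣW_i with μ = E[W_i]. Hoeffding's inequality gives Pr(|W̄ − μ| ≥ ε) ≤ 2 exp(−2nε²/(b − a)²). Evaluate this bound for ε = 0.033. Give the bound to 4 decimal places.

Exponent: 2nε²/(b − a)² = 2·1030·0.033² / 1² = 2.24334.
Bound = 2·exp(−2.24334) = 0.21221.

0.2122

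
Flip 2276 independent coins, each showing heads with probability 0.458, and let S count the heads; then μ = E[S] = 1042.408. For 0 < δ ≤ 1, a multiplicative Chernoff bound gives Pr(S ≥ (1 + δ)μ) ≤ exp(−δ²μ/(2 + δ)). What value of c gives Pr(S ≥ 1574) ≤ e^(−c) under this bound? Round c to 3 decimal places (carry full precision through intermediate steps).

Write 1574 = (1 + δ)μ, so δ = 1574/1042.408 − 1 = 0.5099654…
Then the exponent is δ²μ/(2 + δ) = (1574 − μ)² / (μ·(2 + δ)) = 108.006876.

108.007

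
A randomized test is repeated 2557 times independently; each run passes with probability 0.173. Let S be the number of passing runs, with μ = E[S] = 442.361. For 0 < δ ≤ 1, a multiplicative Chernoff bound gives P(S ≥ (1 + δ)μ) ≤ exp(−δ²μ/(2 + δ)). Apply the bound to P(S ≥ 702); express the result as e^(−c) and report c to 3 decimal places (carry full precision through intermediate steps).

Write 702 = (1 + δ)μ, so δ = 702/442.361 − 1 = 0.5869392…
Then the exponent is δ²μ/(2 + δ) = (702 − μ)² / (μ·(2 + δ)) = 58.908343.

58.908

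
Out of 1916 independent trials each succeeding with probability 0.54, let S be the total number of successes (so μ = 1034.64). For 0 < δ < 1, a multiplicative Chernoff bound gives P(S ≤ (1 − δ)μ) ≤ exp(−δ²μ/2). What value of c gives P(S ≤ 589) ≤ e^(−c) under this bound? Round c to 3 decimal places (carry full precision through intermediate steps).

95.973

Write 589 = (1 − δ)μ, so δ = 1 − 589/1034.64 = 0.4307199…
Then the exponent is δ²μ/2 = (μ − 589)²/(2μ) = 95.973000.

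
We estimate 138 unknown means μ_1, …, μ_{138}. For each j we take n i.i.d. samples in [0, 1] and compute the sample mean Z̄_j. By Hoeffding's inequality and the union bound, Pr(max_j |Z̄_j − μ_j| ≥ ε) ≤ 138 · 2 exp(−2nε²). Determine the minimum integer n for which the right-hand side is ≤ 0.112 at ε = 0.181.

Need 2·138·exp(−2nε²) ≤ 0.112, i.e. exp(−2nε²) ≤ 0.112/276.
So 2nε² ≥ ln(276/0.112) = 7.809657.
Hence n ≥ 7.809657/(2·0.181²) = 119.191.
The smallest integer n is 120.

120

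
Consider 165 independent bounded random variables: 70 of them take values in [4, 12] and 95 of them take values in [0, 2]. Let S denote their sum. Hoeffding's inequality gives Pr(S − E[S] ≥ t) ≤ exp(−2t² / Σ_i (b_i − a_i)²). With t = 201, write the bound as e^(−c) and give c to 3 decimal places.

16.626

Σ(b_i − a_i)² = 70·8² + 95·2² = 4860.
c = 2t² / 4860 = 2·201² / 4860 = 16.6259.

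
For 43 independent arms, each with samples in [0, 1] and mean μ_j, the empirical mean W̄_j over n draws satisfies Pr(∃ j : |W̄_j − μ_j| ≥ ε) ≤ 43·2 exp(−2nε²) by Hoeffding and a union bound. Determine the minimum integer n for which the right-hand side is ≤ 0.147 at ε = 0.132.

Need 2·43·exp(−2nε²) ≤ 0.147, i.e. exp(−2nε²) ≤ 0.147/86.
So 2nε² ≥ ln(86/0.147) = 6.371670.
Hence n ≥ 6.371670/(2·0.132²) = 182.842.
The smallest integer n is 183.

183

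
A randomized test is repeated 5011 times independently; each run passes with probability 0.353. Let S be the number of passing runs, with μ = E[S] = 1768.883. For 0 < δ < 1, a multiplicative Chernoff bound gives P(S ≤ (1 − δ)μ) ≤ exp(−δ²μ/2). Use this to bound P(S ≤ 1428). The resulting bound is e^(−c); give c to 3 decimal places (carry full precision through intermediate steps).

32.846

Write 1428 = (1 − δ)μ, so δ = 1 − 1428/1768.883 = 0.1927109…
Then the exponent is δ²μ/2 = (μ − 1428)²/(2μ) = 32.845931.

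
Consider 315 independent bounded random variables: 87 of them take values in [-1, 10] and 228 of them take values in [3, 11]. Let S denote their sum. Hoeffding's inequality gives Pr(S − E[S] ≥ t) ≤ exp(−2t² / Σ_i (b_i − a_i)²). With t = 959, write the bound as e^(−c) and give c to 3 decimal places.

Σ(b_i − a_i)² = 87·11² + 228·8² = 25119.
c = 2t² / 25119 = 2·959² / 25119 = 73.2259.

73.226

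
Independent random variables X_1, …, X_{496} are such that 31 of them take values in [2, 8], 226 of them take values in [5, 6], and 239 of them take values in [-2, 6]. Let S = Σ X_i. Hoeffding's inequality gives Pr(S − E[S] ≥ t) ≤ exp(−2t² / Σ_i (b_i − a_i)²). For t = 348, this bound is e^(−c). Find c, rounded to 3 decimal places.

Σ(b_i − a_i)² = 31·6² + 226·1² + 239·8² = 16638.
c = 2t² / 16638 = 2·348² / 16638 = 14.5575.

14.558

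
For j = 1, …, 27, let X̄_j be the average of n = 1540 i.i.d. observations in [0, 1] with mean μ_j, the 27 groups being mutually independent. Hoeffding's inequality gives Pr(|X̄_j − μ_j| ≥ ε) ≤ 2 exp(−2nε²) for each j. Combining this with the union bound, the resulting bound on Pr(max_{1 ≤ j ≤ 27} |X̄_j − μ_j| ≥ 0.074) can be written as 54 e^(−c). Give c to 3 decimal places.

16.866

Union bound over the 27 events: Pr(max_{1 ≤ j ≤ 27} |X̄_j − μ_j| ≥ 0.074) ≤ 27·2·exp(−2nε²) = 54 exp(−2·1540·0.074²).
So c = 2·1540·0.074² = 16.8661.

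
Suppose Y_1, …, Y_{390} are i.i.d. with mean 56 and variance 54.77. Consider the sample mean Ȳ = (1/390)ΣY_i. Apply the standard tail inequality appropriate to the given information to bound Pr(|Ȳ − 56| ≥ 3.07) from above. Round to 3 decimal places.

0.015

With mean and variance of each term known, Chebyshev's inequality bounds the deviation of the sum (or sample mean).
Var(Ȳ) = Var(Y_i)/n = 54.77/390 = 0.14044.
Chebyshev: Pr(|Ȳ − 56| ≥ 3.07) ≤ Var(Ȳ)/(3.07)² = 54.77/(390·3.07²) = 0.0149.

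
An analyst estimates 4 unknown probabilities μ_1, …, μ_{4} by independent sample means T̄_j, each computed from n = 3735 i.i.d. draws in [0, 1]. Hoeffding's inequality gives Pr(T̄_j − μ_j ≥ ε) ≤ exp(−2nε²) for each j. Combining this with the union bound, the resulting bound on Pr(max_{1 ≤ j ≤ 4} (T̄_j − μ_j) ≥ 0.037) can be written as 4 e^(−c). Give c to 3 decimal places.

Union bound over the 4 events: Pr(max_{1 ≤ j ≤ 4} (T̄_j − μ_j) ≥ 0.037) ≤ 4·exp(−2nε²) = 4 exp(−2·3735·0.037²).
So c = 2·3735·0.037² = 10.2264.

10.226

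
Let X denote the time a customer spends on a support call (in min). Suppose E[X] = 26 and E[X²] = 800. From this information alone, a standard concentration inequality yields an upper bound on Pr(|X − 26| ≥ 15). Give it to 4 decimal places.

0.5511

The first two moments determine the variance, so Chebyshev's inequality is the sharpest standard bound available.
Var(X) = E[X²] − (E[X])² = 800 − 676 = 124.
Chebyshev's inequality: Pr(|X − μ| ≥ t) ≤ Var(X)/t² = 124/225 = 0.5511.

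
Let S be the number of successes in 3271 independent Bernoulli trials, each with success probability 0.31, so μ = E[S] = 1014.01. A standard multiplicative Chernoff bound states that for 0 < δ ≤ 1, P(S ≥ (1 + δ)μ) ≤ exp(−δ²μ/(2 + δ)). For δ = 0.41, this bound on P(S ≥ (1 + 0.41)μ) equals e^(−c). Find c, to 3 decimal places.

c = δ²μ/(2 + δ) = 0.41²·1014.01/(2 + 0.41) = 70.7282.

70.728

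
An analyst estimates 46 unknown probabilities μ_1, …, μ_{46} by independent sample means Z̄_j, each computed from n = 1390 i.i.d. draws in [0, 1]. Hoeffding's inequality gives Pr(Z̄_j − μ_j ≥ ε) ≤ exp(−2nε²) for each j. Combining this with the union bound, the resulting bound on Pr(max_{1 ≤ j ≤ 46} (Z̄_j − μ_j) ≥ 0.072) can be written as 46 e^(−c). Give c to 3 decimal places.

Union bound over the 46 events: Pr(max_{1 ≤ j ≤ 46} (Z̄_j − μ_j) ≥ 0.072) ≤ 46·exp(−2nε²) = 46 exp(−2·1390·0.072²).
So c = 2·1390·0.072² = 14.4115.

14.412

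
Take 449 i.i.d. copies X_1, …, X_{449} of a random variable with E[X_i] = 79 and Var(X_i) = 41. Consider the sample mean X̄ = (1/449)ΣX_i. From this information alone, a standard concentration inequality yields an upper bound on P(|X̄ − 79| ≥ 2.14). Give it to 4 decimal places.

0.0199

With mean and variance of each term known, Chebyshev's inequality bounds the deviation of the sum (or sample mean).
Var(X̄) = Var(X_i)/n = 41/449 = 0.091314.
Chebyshev: P(|X̄ − 79| ≥ 2.14) ≤ Var(X̄)/(2.14)² = 41/(449·2.14²) = 0.0199.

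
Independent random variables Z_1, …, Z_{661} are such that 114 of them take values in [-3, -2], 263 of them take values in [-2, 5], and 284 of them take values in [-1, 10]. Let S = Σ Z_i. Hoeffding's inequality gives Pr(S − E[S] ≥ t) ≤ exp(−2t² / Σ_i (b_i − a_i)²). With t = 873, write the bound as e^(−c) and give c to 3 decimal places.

32.181

Σ(b_i − a_i)² = 114·1² + 263·7² + 284·11² = 47365.
c = 2t² / 47365 = 2·873² / 47365 = 32.1811.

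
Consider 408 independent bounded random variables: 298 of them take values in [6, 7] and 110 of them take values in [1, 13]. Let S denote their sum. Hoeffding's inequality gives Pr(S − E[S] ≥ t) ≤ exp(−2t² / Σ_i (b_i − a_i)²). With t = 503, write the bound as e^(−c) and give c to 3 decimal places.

31.356

Σ(b_i − a_i)² = 298·1² + 110·12² = 16138.
c = 2t² / 16138 = 2·503² / 16138 = 31.3557.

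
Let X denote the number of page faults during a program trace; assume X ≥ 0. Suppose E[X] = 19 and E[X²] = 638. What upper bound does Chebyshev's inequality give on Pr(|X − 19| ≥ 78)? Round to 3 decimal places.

0.046

Var(X) = E[X²] − (E[X])² = 638 − 361 = 277.
Chebyshev's inequality: Pr(|X − μ| ≥ t) ≤ Var(X)/t² = 277/6084 = 0.0455.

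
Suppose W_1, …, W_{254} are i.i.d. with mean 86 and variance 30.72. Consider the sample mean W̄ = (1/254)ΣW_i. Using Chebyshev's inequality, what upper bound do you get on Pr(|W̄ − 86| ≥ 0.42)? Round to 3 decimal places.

Var(W̄) = Var(W_i)/n = 30.72/254 = 0.12094.
Chebyshev: Pr(|W̄ − 86| ≥ 0.42) ≤ Var(W̄)/(0.42)² = 30.72/(254·0.42²) = 0.6856.

0.686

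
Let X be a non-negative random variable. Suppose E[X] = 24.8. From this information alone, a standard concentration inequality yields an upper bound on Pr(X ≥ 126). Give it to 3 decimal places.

0.197

Only the mean of a non-negative variable is known, so Markov's inequality is the applicable tail bound.
Markov's inequality: for a non-negative random variable, Pr(X ≥ a) ≤ E[X]/a.
Here E[X] = 24.8 and a = 126, so the bound is 24.8/126 = 0.1968.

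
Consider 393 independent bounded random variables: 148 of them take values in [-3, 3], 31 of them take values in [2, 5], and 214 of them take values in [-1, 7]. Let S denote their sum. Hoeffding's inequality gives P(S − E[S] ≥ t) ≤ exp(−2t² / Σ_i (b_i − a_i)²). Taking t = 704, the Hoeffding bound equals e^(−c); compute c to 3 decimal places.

Σ(b_i − a_i)² = 148·6² + 31·3² + 214·8² = 19303.
c = 2t² / 19303 = 2·704² / 19303 = 51.3512.

51.351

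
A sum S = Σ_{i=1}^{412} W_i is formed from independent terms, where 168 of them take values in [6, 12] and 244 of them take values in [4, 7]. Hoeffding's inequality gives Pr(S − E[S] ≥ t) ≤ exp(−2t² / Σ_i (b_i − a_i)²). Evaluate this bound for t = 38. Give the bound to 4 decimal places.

0.7045

Σ(b_i − a_i)² = 168·6² + 244·3² = 8244.
Exponent = 2·38² / 8244 = 0.35032.
Bound = exp(−0.35032) = 0.70447.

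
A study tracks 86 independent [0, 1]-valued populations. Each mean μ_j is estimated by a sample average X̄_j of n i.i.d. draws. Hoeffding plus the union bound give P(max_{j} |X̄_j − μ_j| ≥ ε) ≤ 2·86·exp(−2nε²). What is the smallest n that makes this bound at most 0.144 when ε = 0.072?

684

Need 2·86·exp(−2nε²) ≤ 0.144, i.e. exp(−2nε²) ≤ 0.144/172.
So 2nε² ≥ ln(172/0.144) = 7.085436.
Hence n ≥ 7.085436/(2·0.072²) = 683.395.
The smallest integer n is 684.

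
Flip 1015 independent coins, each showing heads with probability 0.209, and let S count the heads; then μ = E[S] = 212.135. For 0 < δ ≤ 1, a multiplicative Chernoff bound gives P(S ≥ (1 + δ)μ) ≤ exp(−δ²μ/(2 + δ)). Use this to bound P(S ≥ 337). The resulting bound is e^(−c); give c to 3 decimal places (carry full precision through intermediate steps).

28.392

Write 337 = (1 + δ)μ, so δ = 337/212.135 − 1 = 0.588611…
Then the exponent is δ²μ/(2 + δ) = (337 − μ)² / (μ·(2 + δ)) = 28.392414.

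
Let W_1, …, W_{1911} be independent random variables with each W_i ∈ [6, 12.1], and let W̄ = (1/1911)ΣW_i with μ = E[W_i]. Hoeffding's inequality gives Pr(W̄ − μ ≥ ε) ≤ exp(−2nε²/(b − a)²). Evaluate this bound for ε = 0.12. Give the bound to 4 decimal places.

0.2278

Exponent: 2nε²/(b − a)² = 2·1911·0.12² / 6.1² = 1.47909.
Bound = exp(−1.47909) = 0.22785.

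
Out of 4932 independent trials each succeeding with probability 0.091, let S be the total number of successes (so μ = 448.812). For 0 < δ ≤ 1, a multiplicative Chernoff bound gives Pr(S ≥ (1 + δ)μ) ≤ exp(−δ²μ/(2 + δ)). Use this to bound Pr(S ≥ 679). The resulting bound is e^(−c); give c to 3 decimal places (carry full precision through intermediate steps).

46.982

Write 679 = (1 + δ)μ, so δ = 679/448.812 − 1 = 0.5128829…
Then the exponent is δ²μ/(2 + δ) = (679 − μ)² / (μ·(2 + δ)) = 46.981691.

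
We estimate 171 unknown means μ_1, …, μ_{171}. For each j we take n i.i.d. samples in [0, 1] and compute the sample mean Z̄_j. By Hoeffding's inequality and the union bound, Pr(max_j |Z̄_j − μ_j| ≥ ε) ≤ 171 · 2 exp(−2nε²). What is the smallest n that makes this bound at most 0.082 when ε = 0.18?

Need 2·171·exp(−2nε²) ≤ 0.082, i.e. exp(−2nε²) ≤ 0.082/342.
So 2nε² ≥ ln(342/0.082) = 8.335847.
Hence n ≥ 8.335847/(2·0.18²) = 128.640.
The smallest integer n is 129.

129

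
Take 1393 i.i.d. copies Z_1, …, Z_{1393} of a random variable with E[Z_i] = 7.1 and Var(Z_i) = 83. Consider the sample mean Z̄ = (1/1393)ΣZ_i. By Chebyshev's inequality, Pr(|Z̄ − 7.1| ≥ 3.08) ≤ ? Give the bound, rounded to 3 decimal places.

0.006

Var(Z̄) = Var(Z_i)/n = 83/1393 = 0.059584.
Chebyshev: Pr(|Z̄ − 7.1| ≥ 3.08) ≤ Var(Z̄)/(3.08)² = 83/(1393·3.08²) = 0.0063.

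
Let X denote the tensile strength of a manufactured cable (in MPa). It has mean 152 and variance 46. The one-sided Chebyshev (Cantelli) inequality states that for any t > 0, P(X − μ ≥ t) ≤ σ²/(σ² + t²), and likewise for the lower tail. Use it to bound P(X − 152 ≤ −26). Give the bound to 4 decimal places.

Here σ² = 46 and t = 26, so σ² + t² = 722.
Cantelli's bound: 46/722 = 0.0637.

0.0637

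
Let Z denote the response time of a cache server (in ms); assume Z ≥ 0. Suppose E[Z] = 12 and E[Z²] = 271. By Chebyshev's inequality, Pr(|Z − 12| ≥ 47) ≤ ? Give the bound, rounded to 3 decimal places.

Var(Z) = E[Z²] − (E[Z])² = 271 − 144 = 127.
Chebyshev's inequality: Pr(|Z − μ| ≥ t) ≤ Var(Z)/t² = 127/2209 = 0.0575.

0.057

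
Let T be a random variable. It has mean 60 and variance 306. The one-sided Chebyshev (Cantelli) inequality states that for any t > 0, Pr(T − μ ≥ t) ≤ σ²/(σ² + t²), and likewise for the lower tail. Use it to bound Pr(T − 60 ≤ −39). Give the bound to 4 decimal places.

0.1675

Here σ² = 306 and t = 39, so σ² + t² = 1827.
Cantelli's bound: 306/1827 = 0.1675.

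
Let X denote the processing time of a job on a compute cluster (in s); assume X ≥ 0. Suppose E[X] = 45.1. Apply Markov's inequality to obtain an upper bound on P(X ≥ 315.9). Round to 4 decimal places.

0.1428

Markov's inequality: for a non-negative random variable, P(X ≥ a) ≤ E[X]/a.
Here E[X] = 45.1 and a = 315.9, so the bound is 45.1/315.9 = 0.1428.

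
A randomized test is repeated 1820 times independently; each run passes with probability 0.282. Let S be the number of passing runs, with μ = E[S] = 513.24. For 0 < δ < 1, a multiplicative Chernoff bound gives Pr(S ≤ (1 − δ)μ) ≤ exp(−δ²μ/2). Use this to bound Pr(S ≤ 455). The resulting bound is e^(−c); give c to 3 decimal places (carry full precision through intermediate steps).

Write 455 = (1 − δ)μ, so δ = 1 − 455/513.24 = 0.1134752…
Then the exponent is δ²μ/2 = (μ − 455)²/(2μ) = 3.304397.

3.304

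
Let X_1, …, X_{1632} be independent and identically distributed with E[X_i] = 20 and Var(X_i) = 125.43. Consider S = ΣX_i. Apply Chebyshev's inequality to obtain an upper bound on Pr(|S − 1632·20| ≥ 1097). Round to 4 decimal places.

0.1701

Var(S) = n·Var(X_i) = 1632·125.43 = 204701.76.
Chebyshev: Pr(|S − 1632·20| ≥ 1097) ≤ Var(S)/1097² = 204701.76/1203409 = 0.1701.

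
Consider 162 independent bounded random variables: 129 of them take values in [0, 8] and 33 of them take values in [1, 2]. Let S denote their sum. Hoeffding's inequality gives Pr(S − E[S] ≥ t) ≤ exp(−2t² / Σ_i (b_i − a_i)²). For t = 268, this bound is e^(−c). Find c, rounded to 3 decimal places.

Σ(b_i − a_i)² = 129·8² + 33·1² = 8289.
c = 2t² / 8289 = 2·268² / 8289 = 17.3300.

17.330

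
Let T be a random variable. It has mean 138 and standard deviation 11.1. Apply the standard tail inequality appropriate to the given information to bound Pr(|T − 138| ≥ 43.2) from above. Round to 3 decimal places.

Mean and variance are known, so Chebyshev's inequality applies.
Chebyshev: Pr(|T − μ| ≥ t) ≤ Var(T)/t².
Var(T) = σ² = 11.1² = 123.21.
Bound = 123.21 / 1866.24 = 0.0660.

0.066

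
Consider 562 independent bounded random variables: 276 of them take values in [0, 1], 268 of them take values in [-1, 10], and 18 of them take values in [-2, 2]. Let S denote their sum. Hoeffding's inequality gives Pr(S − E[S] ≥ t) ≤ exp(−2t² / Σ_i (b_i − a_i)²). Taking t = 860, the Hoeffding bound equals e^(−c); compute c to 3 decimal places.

Σ(b_i − a_i)² = 276·1² + 268·11² + 18·4² = 32992.
c = 2t² / 32992 = 2·860² / 32992 = 44.8351.

44.835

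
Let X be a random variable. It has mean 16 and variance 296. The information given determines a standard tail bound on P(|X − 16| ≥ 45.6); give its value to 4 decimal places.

Mean and variance are known, so Chebyshev's inequality applies.
Chebyshev: P(|X − μ| ≥ t) ≤ Var(X)/t².
Bound = 296 / 2079.36 = 0.1424.

0.1424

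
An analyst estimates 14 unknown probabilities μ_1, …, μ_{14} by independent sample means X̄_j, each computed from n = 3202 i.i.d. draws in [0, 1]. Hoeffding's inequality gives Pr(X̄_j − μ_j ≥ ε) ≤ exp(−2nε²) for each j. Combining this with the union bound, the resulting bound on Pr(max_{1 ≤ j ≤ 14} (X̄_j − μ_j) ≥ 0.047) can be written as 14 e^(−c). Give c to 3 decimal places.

14.146

Union bound over the 14 events: Pr(max_{1 ≤ j ≤ 14} (X̄_j − μ_j) ≥ 0.047) ≤ 14·exp(−2nε²) = 14 exp(−2·3202·0.047²).
So c = 2·3202·0.047² = 14.1464.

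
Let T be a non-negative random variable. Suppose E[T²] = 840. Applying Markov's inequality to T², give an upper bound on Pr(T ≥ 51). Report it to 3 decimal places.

Since T ≥ 0, the event {T ≥ 51} is the same as {T² ≥ 2601}.
Markov's inequality applied to T² gives Pr(T² ≥ 2601) ≤ E[T²]/2601 = 840/2601 = 0.3230.

0.323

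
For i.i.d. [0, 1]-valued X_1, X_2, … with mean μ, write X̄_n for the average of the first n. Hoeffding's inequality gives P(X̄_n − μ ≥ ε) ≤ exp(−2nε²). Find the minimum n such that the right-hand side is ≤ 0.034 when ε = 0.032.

Require exp(−2nε²) ≤ 0.034, i.e. 2nε² ≥ ln(1/0.034) = 3.381395.
So n ≥ 3.381395 / (2·0.032²) = 1651.072.
The smallest integer n is 1652.

1652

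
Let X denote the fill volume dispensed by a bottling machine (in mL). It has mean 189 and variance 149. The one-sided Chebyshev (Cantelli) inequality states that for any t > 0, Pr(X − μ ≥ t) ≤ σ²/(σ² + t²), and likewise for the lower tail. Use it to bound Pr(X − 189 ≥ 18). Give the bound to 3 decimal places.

Here σ² = 149 and t = 18, so σ² + t² = 473.
Cantelli's bound: 149/473 = 0.3150.

0.315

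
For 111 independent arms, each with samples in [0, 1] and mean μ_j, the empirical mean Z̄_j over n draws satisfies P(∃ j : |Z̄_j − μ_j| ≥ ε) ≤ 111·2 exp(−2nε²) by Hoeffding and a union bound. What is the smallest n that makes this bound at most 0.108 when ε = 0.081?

582

Need 2·111·exp(−2nε²) ≤ 0.108, i.e. exp(−2nε²) ≤ 0.108/222.
So 2nε² ≥ ln(222/0.108) = 7.628301.
Hence n ≥ 7.628301/(2·0.081²) = 581.337.
The smallest integer n is 582.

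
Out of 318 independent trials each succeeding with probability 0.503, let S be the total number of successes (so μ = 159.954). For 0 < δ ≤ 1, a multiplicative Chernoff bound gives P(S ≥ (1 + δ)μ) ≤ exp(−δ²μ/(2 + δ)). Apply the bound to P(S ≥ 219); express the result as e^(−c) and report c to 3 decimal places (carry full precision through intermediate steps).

9.200

Write 219 = (1 + δ)μ, so δ = 219/159.954 − 1 = 0.3691436…
Then the exponent is δ²μ/(2 + δ) = (219 − μ)² / (μ·(2 + δ)) = 9.200141.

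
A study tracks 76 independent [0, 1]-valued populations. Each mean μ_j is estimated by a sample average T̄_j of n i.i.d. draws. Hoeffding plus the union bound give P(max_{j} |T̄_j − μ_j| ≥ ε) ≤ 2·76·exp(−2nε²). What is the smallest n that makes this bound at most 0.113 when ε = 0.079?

Need 2·76·exp(−2nε²) ≤ 0.113, i.e. exp(−2nε²) ≤ 0.113/152.
So 2nε² ≥ ln(152/0.113) = 7.204248.
Hence n ≥ 7.204248/(2·0.079²) = 577.171.
The smallest integer n is 578.

578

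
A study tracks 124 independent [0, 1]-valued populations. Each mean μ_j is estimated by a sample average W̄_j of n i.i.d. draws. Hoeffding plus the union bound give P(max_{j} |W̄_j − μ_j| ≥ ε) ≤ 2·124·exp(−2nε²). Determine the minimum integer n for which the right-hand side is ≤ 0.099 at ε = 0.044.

Need 2·124·exp(−2nε²) ≤ 0.099, i.e. exp(−2nε²) ≤ 0.099/248.
So 2nε² ≥ ln(248/0.099) = 7.826064.
Hence n ≥ 7.826064/(2·0.044²) = 2021.194.
The smallest integer n is 2022.

2022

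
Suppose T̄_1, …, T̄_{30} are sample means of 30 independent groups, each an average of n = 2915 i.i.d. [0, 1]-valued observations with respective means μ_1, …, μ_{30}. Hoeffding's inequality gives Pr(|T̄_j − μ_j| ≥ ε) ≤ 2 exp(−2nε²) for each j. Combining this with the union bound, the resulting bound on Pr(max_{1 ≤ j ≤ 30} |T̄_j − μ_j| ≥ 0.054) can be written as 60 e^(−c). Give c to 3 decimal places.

17.000

Union bound over the 30 events: Pr(max_{1 ≤ j ≤ 30} |T̄_j − μ_j| ≥ 0.054) ≤ 30·2·exp(−2nε²) = 60 exp(−2·2915·0.054²).
So c = 2·2915·0.054² = 17.0003.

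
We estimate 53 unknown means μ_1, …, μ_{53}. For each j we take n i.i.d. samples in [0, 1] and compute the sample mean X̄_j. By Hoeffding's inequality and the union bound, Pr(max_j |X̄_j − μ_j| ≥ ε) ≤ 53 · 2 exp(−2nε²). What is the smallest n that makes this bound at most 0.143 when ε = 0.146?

Need 2·53·exp(−2nε²) ≤ 0.143, i.e. exp(−2nε²) ≤ 0.143/106.
So 2nε² ≥ ln(106/0.143) = 6.608350.
Hence n ≥ 6.608350/(2·0.146²) = 155.009.
The smallest integer n is 156.

156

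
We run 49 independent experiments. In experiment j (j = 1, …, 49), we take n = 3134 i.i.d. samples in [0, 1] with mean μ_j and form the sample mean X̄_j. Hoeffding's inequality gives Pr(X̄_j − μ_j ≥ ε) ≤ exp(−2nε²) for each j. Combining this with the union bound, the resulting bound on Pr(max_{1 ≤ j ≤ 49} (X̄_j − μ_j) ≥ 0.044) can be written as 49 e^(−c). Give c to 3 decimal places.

12.135

Union bound over the 49 events: Pr(max_{1 ≤ j ≤ 49} (X̄_j − μ_j) ≥ 0.044) ≤ 49·exp(−2nε²) = 49 exp(−2·3134·0.044²).
So c = 2·3134·0.044² = 12.1348.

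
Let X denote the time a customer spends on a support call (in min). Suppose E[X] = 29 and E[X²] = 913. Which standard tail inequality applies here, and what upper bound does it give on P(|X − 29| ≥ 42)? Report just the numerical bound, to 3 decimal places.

The first two moments determine the variance, so Chebyshev's inequality is the sharpest standard bound available.
Var(X) = E[X²] − (E[X])² = 913 − 841 = 72.
Chebyshev's inequality: P(|X − μ| ≥ t) ≤ Var(X)/t² = 72/1764 = 0.0408.

0.041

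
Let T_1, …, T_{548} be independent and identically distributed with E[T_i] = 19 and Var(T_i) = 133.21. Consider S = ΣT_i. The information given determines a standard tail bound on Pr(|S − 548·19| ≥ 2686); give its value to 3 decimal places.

0.010

With mean and variance of each term known, Chebyshev's inequality bounds the deviation of the sum (or sample mean).
Var(S) = n·Var(T_i) = 548·133.21 = 72999.08.
Chebyshev: Pr(|S − 548·19| ≥ 2686) ≤ Var(S)/2686² = 72999.08/7214596 = 0.0101.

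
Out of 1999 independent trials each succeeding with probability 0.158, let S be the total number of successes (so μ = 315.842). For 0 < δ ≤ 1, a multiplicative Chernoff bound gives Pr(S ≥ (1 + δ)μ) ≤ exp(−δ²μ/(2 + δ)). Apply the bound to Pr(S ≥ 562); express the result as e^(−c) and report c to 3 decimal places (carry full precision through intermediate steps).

69.026

Write 562 = (1 + δ)μ, so δ = 562/315.842 − 1 = 0.7793707…
Then the exponent is δ²μ/(2 + δ) = (562 − μ)² / (μ·(2 + δ)) = 69.025817.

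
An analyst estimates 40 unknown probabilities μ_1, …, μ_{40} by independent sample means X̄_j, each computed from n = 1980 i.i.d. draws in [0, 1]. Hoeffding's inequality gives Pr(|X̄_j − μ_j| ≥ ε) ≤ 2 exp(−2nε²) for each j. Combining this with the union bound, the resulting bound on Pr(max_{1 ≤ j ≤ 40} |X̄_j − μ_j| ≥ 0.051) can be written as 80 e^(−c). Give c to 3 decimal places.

Union bound over the 40 events: Pr(max_{1 ≤ j ≤ 40} |X̄_j − μ_j| ≥ 0.051) ≤ 40·2·exp(−2nε²) = 80 exp(−2·1980·0.051²).
So c = 2·1980·0.051² = 10.3000.

10.300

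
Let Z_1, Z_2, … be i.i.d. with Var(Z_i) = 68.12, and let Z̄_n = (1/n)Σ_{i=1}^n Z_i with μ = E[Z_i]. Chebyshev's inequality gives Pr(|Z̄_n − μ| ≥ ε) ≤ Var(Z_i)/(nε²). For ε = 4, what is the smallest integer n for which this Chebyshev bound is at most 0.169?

Require 68.12/(n·4²) ≤ 0.169, i.e. n ≥ 68.12/(0.169·4²) = 25.192.
The smallest integer n is 26.

26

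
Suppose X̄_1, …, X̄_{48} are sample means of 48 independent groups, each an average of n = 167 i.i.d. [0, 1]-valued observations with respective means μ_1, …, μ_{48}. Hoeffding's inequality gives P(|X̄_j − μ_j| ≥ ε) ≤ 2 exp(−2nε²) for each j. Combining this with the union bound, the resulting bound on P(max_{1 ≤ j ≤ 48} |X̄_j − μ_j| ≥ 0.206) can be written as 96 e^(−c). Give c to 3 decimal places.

Union bound over the 48 events: P(max_{1 ≤ j ≤ 48} |X̄_j − μ_j| ≥ 0.206) ≤ 48·2·exp(−2nε²) = 96 exp(−2·167·0.206²).
So c = 2·167·0.206² = 14.1736.

14.174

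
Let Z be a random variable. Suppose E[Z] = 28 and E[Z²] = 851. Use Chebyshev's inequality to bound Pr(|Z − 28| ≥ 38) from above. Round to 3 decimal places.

0.046

Var(Z) = E[Z²] − (E[Z])² = 851 − 784 = 67.
Chebyshev's inequality: Pr(|Z − μ| ≥ t) ≤ Var(Z)/t² = 67/1444 = 0.0464.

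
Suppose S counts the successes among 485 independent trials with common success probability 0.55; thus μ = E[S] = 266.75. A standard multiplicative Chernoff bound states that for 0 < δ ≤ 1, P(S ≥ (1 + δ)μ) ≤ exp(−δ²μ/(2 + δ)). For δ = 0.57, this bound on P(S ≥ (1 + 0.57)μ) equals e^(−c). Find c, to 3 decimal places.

c = δ²μ/(2 + δ) = 0.57²·266.75/(2 + 0.57) = 33.7226.

33.723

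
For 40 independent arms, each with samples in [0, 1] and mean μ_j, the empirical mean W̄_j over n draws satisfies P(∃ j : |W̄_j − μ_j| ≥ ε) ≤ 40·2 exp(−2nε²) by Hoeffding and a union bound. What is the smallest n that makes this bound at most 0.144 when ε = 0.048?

1372

Need 2·40·exp(−2nε²) ≤ 0.144, i.e. exp(−2nε²) ≤ 0.144/80.
So 2nε² ≥ ln(80/0.144) = 6.319969.
Hence n ≥ 6.319969/(2·0.048²) = 1371.521.
The smallest integer n is 1372.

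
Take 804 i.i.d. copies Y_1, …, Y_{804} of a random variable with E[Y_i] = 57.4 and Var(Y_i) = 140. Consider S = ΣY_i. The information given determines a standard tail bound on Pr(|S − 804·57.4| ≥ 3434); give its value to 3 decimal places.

0.010

With mean and variance of each term known, Chebyshev's inequality bounds the deviation of the sum (or sample mean).
Var(S) = n·Var(Y_i) = 804·140 = 112560.
Chebyshev: Pr(|S − 804·57.4| ≥ 3434) ≤ Var(S)/3434² = 112560/11792356 = 0.0095.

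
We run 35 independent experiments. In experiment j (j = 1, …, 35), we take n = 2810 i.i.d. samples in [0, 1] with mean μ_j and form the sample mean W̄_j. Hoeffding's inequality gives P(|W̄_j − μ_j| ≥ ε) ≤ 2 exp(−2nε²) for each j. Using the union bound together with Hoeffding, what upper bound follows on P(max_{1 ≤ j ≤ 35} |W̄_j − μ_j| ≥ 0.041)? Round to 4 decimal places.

0.0055

Per-experiment Hoeffding bound: 2·exp(−2·2810·0.041²) = 2·exp(−9.44722) = 0.00015782.
Union bound over 35 events: 35·0.00015782 = 0.00552.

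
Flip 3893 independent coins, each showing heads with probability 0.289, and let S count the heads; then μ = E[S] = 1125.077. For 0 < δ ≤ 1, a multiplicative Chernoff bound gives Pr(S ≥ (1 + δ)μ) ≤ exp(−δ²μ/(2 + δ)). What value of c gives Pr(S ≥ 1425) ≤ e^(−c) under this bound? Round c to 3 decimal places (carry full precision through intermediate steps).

35.275

Write 1425 = (1 + δ)μ, so δ = 1425/1125.077 − 1 = 0.26658…
Then the exponent is δ²μ/(2 + δ) = (1425 − μ)² / (μ·(2 + δ)) = 35.274937.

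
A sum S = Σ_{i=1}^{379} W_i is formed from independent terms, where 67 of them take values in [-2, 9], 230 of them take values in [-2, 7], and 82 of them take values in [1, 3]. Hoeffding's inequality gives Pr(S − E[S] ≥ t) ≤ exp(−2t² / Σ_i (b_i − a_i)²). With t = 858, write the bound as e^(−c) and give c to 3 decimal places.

Σ(b_i − a_i)² = 67·11² + 230·9² + 82·2² = 27065.
c = 2t² / 27065 = 2·858² / 27065 = 54.3997.

54.400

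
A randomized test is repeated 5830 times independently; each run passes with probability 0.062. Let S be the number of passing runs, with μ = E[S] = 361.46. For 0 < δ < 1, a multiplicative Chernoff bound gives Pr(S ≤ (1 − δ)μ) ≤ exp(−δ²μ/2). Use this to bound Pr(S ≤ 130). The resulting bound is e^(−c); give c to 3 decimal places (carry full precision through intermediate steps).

Write 130 = (1 − δ)μ, so δ = 1 − 130/361.46 = 0.6403475…
Then the exponent is δ²μ/2 = (μ − 130)²/(2μ) = 74.107414.

74.107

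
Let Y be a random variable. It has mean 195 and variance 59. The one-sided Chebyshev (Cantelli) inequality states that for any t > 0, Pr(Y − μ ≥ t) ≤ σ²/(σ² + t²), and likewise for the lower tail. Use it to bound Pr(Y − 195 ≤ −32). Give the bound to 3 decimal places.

0.054

Here σ² = 59 and t = 32, so σ² + t² = 1083.
Cantelli's bound: 59/1083 = 0.0545.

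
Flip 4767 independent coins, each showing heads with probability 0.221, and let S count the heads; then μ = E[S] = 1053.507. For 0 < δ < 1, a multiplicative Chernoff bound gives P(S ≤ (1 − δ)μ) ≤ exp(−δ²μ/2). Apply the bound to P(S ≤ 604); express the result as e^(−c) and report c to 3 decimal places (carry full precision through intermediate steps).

95.897

Write 604 = (1 − δ)μ, so δ = 1 − 604/1053.507 = 0.4266768…
Then the exponent is δ²μ/2 = (μ − 604)²/(2μ) = 95.897105.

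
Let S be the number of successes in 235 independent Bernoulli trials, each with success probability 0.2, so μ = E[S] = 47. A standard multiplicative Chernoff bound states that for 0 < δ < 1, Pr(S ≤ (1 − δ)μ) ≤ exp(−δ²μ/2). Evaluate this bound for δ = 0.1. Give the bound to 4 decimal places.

0.7906

Exponent = δ²μ/2 = 0.1²·47/2 = 0.2350.
Bound = exp(−0.2350) = 0.79057.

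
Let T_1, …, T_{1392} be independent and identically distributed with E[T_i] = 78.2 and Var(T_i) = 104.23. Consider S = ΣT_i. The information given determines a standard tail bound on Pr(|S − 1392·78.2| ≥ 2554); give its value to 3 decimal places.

With mean and variance of each term known, Chebyshev's inequality bounds the deviation of the sum (or sample mean).
Var(S) = n·Var(T_i) = 1392·104.23 = 145088.16.
Chebyshev: Pr(|S − 1392·78.2| ≥ 2554) ≤ Var(S)/2554² = 145088.16/6522916 = 0.0222.

0.022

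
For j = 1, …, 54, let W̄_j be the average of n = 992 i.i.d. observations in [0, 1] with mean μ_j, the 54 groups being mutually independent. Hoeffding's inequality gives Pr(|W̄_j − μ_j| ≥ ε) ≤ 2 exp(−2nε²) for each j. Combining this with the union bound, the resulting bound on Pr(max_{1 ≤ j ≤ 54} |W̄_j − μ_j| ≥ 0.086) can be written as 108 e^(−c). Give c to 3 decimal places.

14.674

Union bound over the 54 events: Pr(max_{1 ≤ j ≤ 54} |W̄_j − μ_j| ≥ 0.086) ≤ 54·2·exp(−2nε²) = 108 exp(−2·992·0.086²).
So c = 2·992·0.086² = 14.6737.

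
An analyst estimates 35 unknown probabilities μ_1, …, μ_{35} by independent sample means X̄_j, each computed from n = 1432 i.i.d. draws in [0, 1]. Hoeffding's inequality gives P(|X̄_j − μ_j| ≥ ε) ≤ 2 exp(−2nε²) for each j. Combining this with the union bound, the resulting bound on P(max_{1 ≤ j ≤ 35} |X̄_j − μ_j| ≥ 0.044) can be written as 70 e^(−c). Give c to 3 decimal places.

Union bound over the 35 events: P(max_{1 ≤ j ≤ 35} |X̄_j − μ_j| ≥ 0.044) ≤ 35·2·exp(−2nε²) = 70 exp(−2·1432·0.044²).
So c = 2·1432·0.044² = 5.5447.

5.545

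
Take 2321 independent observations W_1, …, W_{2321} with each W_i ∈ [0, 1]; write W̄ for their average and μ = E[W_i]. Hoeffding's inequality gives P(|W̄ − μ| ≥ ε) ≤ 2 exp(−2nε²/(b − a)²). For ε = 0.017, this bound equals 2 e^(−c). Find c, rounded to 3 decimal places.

c = 2nε²/(b − a)² = 2·2321·0.017² / 1² = 1.3415.

1.342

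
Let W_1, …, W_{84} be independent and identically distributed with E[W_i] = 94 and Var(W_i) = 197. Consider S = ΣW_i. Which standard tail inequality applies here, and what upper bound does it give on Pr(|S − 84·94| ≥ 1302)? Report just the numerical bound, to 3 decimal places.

With mean and variance of each term known, Chebyshev's inequality bounds the deviation of the sum (or sample mean).
Var(S) = n·Var(W_i) = 84·197 = 16548.
Chebyshev: Pr(|S − 84·94| ≥ 1302) ≤ Var(S)/1302² = 16548/1695204 = 0.0098.

0.010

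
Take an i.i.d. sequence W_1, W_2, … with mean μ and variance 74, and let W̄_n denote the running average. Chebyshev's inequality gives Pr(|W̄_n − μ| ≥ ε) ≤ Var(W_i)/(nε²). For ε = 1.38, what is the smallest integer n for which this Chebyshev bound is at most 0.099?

393

Require 74/(n·1.38²) ≤ 0.099, i.e. n ≥ 74/(0.099·1.38²) = 392.499.
The smallest integer n is 393.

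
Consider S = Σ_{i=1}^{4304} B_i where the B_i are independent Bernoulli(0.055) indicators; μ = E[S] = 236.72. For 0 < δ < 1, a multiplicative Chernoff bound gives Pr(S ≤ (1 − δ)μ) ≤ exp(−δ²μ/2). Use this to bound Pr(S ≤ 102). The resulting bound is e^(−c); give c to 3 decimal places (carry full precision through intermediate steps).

Write 102 = (1 − δ)μ, so δ = 1 − 102/236.72 = 0.5691112…
Then the exponent is δ²μ/2 = (μ − 102)²/(2μ) = 38.335330.

38.335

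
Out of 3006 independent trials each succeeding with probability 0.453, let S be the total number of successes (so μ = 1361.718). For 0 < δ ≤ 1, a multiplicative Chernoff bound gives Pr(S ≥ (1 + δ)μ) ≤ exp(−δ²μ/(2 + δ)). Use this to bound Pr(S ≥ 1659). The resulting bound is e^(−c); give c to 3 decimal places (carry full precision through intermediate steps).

29.257

Write 1659 = (1 + δ)μ, so δ = 1659/1361.718 − 1 = 0.2183139…
Then the exponent is δ²μ/(2 + δ) = (1659 − μ)² / (μ·(2 + δ)) = 29.256815.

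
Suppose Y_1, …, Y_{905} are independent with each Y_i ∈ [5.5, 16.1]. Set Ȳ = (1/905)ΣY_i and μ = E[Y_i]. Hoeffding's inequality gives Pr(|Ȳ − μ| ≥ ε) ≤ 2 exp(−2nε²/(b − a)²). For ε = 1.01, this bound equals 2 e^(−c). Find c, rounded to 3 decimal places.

c = 2nε²/(b − a)² = 2·905·1.01² / 10.6² = 16.4327.

16.433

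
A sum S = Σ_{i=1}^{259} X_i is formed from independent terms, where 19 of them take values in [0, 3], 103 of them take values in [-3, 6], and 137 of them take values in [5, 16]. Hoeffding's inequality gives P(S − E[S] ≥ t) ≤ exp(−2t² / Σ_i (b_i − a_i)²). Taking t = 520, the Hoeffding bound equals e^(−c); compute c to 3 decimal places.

Σ(b_i − a_i)² = 19·3² + 103·9² + 137·11² = 25091.
c = 2t² / 25091 = 2·520² / 25091 = 21.5535.

21.554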